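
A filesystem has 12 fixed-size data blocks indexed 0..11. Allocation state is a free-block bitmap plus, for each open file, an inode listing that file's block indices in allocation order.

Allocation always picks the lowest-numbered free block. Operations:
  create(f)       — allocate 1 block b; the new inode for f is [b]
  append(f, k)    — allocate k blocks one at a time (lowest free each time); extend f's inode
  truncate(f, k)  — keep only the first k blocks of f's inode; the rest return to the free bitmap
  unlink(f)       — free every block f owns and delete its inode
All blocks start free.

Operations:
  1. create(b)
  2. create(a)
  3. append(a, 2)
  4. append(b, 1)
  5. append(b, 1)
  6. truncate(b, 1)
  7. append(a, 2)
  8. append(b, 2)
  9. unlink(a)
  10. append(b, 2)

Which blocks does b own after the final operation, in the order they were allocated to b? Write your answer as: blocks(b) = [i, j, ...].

blocks(b) = [0, 6, 7, 1, 2]

create(b): bitmap=F........... | b=[0]
create(a): bitmap=FF.......... | a=[1] b=[0]
append(a, 2): bitmap=FFFF........ | a=[1, 2, 3] b=[0]
append(b, 1): bitmap=FFFFF....... | a=[1, 2, 3] b=[0, 4]
append(b, 1): bitmap=FFFFFF...... | a=[1, 2, 3] b=[0, 4, 5]
truncate(b, 1): bitmap=FFFF........ | a=[1, 2, 3] b=[0]
append(a, 2): bitmap=FFFFFF...... | a=[1, 2, 3, 4, 5] b=[0]
append(b, 2): bitmap=FFFFFFFF.... | a=[1, 2, 3, 4, 5] b=[0, 6, 7]
unlink(a): bitmap=F.....FF.... | b=[0, 6, 7]
append(b, 2): bitmap=FFF...FF.... | b=[0, 6, 7, 1, 2]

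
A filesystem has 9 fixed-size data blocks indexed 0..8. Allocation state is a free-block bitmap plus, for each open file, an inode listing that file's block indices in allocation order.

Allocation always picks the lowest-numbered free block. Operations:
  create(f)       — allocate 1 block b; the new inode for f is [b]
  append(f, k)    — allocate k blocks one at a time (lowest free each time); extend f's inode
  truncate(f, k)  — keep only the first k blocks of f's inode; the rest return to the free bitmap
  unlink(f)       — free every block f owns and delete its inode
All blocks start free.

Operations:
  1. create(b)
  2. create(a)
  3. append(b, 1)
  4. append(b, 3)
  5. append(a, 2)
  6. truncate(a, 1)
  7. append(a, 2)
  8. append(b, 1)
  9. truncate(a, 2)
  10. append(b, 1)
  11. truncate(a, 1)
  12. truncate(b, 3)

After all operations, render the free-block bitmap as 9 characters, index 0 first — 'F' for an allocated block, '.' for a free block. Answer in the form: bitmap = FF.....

bitmap = FFFF.....

create(b): bitmap=F........ | b=[0]
create(a): bitmap=FF....... | a=[1] b=[0]
append(b, 1): bitmap=FFF...... | a=[1] b=[0, 2]
append(b, 3): bitmap=FFFFFF... | a=[1] b=[0, 2, 3, 4, 5]
append(a, 2): bitmap=FFFFFFFF. | a=[1, 6, 7] b=[0, 2, 3, 4, 5]
truncate(a, 1): bitmap=FFFFFF... | a=[1] b=[0, 2, 3, 4, 5]
append(a, 2): bitmap=FFFFFFFF. | a=[1, 6, 7] b=[0, 2, 3, 4, 5]
append(b, 1): bitmap=FFFFFFFFF | a=[1, 6, 7] b=[0, 2, 3, 4, 5, 8]
truncate(a, 2): bitmap=FFFFFFF.F | a=[1, 6] b=[0, 2, 3, 4, 5, 8]
append(b, 1): bitmap=FFFFFFFFF | a=[1, 6] b=[0, 2, 3, 4, 5, 8, 7]
truncate(a, 1): bitmap=FFFFFF.FF | a=[1] b=[0, 2, 3, 4, 5, 8, 7]
truncate(b, 3): bitmap=FFFF..... | a=[1] b=[0, 2, 3]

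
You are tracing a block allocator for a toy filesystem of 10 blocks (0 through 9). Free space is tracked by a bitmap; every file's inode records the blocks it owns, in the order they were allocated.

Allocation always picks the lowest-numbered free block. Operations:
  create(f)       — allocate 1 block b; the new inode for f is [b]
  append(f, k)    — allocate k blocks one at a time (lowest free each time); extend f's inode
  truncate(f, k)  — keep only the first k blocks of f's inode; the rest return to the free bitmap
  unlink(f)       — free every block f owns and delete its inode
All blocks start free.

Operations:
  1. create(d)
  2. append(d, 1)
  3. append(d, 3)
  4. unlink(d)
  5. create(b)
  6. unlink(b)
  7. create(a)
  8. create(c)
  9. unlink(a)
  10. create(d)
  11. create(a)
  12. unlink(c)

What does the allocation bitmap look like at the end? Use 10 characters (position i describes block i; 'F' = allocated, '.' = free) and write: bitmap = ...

bitmap = F.F.......

after create(d) → d:[0]  free=[F.........]
after append(d, 1) → d:[0, 1]  free=[FF........]
after append(d, 3) → d:[0, 1, 2, 3, 4]  free=[FFFFF.....]
after unlink(d) →   free=[..........]
after create(b) → b:[0]  free=[F.........]
after unlink(b) →   free=[..........]
after create(a) → a:[0]  free=[F.........]
after create(c) → a:[0], c:[1]  free=[FF........]
after unlink(a) → c:[1]  free=[.F........]
after create(d) → c:[1], d:[0]  free=[FF........]
after create(a) → a:[2], c:[1], d:[0]  free=[FFF.......]
after unlink(c) → a:[2], d:[0]  free=[F.F.......]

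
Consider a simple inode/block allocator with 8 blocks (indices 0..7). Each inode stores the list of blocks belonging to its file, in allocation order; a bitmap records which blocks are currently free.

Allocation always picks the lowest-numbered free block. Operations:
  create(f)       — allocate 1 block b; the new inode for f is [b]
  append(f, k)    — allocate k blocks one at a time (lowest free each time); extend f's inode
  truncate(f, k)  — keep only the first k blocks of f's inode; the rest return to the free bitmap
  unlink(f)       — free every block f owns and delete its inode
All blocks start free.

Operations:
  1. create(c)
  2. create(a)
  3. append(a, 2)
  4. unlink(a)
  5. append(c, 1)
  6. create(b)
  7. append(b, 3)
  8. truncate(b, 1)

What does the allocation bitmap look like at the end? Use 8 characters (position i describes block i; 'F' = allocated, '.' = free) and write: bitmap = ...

bitmap = FFF.....

create(c): bitmap=F....... | c=[0]
create(a): bitmap=FF...... | a=[1] c=[0]
append(a, 2): bitmap=FFFF.... | a=[1, 2, 3] c=[0]
unlink(a): bitmap=F....... | c=[0]
append(c, 1): bitmap=FF...... | c=[0, 1]
create(b): bitmap=FFF..... | b=[2] c=[0, 1]
append(b, 3): bitmap=FFFFFF.. | b=[2, 3, 4, 5] c=[0, 1]
truncate(b, 1): bitmap=FFF..... | b=[2] c=[0, 1]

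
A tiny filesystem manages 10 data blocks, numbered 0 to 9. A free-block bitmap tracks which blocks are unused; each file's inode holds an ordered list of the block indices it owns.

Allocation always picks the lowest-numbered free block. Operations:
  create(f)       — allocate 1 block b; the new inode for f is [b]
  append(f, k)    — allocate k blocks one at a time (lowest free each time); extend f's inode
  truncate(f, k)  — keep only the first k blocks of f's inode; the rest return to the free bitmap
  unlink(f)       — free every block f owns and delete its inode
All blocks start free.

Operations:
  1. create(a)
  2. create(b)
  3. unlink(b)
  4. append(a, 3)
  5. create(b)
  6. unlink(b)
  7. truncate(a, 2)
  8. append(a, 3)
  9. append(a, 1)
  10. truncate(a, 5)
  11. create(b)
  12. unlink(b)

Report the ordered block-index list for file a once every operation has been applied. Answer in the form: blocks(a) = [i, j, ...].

blocks(a) = [0, 1, 2, 3, 4]

[1] create(a) — a=0 (map F.........)
[2] create(b) — a=0 b=1 (map FF........)
[3] unlink(b) — a=0 (map F.........)
[4] append(a, 3) — a=0,1,2,3 (map FFFF......)
[5] create(b) — a=0,1,2,3 b=4 (map FFFFF.....)
[6] unlink(b) — a=0,1,2,3 (map FFFF......)
[7] truncate(a, 2) — a=0,1 (map FF........)
[8] append(a, 3) — a=0,1,2,3,4 (map FFFFF.....)
[9] append(a, 1) — a=0,1,2,3,4,5 (map FFFFFF....)
[10] truncate(a, 5) — a=0,1,2,3,4 (map FFFFF.....)
[11] create(b) — a=0,1,2,3,4 b=5 (map FFFFFF....)
[12] unlink(b) — a=0,1,2,3,4 (map FFFFF.....)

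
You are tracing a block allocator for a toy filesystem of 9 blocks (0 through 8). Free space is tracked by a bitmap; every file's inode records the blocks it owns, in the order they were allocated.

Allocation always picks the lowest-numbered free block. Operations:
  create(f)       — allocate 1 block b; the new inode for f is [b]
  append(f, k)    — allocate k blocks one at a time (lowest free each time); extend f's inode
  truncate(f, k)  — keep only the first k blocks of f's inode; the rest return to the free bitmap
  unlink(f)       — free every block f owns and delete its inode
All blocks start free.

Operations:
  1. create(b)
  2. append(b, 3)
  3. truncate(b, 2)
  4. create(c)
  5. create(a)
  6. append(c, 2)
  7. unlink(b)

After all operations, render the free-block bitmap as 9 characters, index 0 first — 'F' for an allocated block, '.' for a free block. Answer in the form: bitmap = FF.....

after create(b) → b:[0]  free=[F........]
after append(b, 3) → b:[0, 1, 2, 3]  free=[FFFF.....]
after truncate(b, 2) → b:[0, 1]  free=[FF.......]
after create(c) → b:[0, 1], c:[2]  free=[FFF......]
after create(a) → a:[3], b:[0, 1], c:[2]  free=[FFFF.....]
after append(c, 2) → a:[3], b:[0, 1], c:[2, 4, 5]  free=[FFFFFF...]
after unlink(b) → a:[3], c:[2, 4, 5]  free=[..FFFF...]

bitmap = ..FFFF...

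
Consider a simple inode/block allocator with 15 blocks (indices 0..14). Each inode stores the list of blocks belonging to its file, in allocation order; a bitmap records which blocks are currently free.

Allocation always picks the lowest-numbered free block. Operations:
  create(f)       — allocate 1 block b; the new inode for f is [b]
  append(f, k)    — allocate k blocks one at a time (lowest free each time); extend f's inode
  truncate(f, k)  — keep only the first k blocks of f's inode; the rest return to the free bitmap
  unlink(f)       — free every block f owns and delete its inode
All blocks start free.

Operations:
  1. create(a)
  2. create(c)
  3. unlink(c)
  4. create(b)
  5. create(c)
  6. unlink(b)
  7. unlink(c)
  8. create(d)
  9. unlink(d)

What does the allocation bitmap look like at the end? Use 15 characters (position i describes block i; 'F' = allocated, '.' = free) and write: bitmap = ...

  1. create(a)  ⇒  F..............  {a→[0]}
  2. create(c)  ⇒  FF.............  {a→[0]; c→[1]}
  3. unlink(c)  ⇒  F..............  {a→[0]}
  4. create(b)  ⇒  FF.............  {a→[0]; b→[1]}
  5. create(c)  ⇒  FFF............  {a→[0]; b→[1]; c→[2]}
  6. unlink(b)  ⇒  F.F............  {a→[0]; c→[2]}
  7. unlink(c)  ⇒  F..............  {a→[0]}
  8. create(d)  ⇒  FF.............  {a→[0]; d→[1]}
  9. unlink(d)  ⇒  F..............  {a→[0]}

bitmap = F..............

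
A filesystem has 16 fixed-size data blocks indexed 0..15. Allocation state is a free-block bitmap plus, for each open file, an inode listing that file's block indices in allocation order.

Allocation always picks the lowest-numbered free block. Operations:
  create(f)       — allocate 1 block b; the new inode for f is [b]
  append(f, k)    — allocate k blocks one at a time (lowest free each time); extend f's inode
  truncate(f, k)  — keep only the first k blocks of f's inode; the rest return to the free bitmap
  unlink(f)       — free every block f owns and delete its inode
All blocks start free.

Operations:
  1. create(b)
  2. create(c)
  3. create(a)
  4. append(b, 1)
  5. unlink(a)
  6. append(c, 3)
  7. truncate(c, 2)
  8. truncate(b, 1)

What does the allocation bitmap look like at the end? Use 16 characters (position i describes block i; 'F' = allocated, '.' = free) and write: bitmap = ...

  1. create(b)  ⇒  F...............  {b→[0]}
  2. create(c)  ⇒  FF..............  {b→[0]; c→[1]}
  3. create(a)  ⇒  FFF.............  {a→[2]; b→[0]; c→[1]}
  4. append(b, 1)  ⇒  FFFF............  {a→[2]; b→[0, 3]; c→[1]}
  5. unlink(a)  ⇒  FF.F............  {b→[0, 3]; c→[1]}
  6. append(c, 3)  ⇒  FFFFFF..........  {b→[0, 3]; c→[1, 2, 4, 5]}
  7. truncate(c, 2)  ⇒  FFFF............  {b→[0, 3]; c→[1, 2]}
  8. truncate(b, 1)  ⇒  FFF.............  {b→[0]; c→[1, 2]}

bitmap = FFF.............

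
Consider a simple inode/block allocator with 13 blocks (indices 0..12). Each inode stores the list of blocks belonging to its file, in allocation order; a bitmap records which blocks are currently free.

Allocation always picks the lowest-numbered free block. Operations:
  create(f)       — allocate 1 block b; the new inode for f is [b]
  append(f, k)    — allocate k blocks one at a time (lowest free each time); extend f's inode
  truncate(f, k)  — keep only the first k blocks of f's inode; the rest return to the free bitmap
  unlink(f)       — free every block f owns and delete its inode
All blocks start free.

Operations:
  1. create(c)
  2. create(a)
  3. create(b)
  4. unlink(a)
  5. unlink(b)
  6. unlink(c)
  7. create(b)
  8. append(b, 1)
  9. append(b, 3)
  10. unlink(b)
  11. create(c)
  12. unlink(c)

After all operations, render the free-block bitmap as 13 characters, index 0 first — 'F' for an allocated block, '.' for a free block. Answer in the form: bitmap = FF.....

bitmap = .............

[1] create(c) — c=0 (map F............)
[2] create(a) — a=1 c=0 (map FF...........)
[3] create(b) — a=1 b=2 c=0 (map FFF..........)
[4] unlink(a) — b=2 c=0 (map F.F..........)
[5] unlink(b) — c=0 (map F............)
[6] unlink(c) —  (map .............)
[7] create(b) — b=0 (map F............)
[8] append(b, 1) — b=0,1 (map FF...........)
[9] append(b, 3) — b=0,1,2,3,4 (map FFFFF........)
[10] unlink(b) —  (map .............)
[11] create(c) — c=0 (map F............)
[12] unlink(c) —  (map .............)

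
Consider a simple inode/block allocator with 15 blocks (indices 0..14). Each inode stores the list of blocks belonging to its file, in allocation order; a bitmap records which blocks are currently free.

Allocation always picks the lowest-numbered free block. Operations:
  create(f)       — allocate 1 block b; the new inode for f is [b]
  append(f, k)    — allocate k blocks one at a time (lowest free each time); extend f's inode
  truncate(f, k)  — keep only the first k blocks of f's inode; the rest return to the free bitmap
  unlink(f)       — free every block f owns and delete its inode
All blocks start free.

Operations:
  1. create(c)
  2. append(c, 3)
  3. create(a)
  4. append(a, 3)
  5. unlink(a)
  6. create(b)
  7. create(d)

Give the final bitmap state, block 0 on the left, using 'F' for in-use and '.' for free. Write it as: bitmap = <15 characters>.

bitmap = FFFFFF.........

after create(c) → c:[0]  free=[F..............]
after append(c, 3) → c:[0, 1, 2, 3]  free=[FFFF...........]
after create(a) → a:[4], c:[0, 1, 2, 3]  free=[FFFFF..........]
after append(a, 3) → a:[4, 5, 6, 7], c:[0, 1, 2, 3]  free=[FFFFFFFF.......]
after unlink(a) → c:[0, 1, 2, 3]  free=[FFFF...........]
after create(b) → b:[4], c:[0, 1, 2, 3]  free=[FFFFF..........]
after create(d) → b:[4], c:[0, 1, 2, 3], d:[5]  free=[FFFFFF.........]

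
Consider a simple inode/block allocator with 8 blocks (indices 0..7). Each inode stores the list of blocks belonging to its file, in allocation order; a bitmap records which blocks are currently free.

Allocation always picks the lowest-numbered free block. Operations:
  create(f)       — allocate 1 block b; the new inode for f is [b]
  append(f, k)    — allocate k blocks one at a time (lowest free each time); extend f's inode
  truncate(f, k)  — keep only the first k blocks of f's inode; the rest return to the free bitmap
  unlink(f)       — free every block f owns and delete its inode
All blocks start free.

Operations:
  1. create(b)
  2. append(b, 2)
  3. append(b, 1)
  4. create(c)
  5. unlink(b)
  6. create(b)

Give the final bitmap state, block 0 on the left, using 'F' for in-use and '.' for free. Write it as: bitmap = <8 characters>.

after create(b) → b:[0]  free=[F.......]
after append(b, 2) → b:[0, 1, 2]  free=[FFF.....]
after append(b, 1) → b:[0, 1, 2, 3]  free=[FFFF....]
after create(c) → b:[0, 1, 2, 3], c:[4]  free=[FFFFF...]
after unlink(b) → c:[4]  free=[....F...]
after create(b) → b:[0], c:[4]  free=[F...F...]

bitmap = F...F...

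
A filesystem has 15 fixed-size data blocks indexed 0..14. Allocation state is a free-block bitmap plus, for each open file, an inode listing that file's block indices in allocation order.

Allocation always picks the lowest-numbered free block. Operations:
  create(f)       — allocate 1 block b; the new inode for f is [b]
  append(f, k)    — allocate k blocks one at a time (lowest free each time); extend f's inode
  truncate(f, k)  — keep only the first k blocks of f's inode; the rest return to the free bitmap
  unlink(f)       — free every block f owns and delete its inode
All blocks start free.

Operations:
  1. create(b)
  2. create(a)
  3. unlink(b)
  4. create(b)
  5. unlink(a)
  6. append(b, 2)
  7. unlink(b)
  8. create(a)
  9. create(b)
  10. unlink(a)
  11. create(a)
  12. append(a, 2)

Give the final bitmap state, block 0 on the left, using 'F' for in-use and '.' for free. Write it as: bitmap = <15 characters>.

bitmap = FFFF...........

create(b): bitmap=F.............. | b=[0]
create(a): bitmap=FF............. | a=[1] b=[0]
unlink(b): bitmap=.F............. | a=[1]
create(b): bitmap=FF............. | a=[1] b=[0]
unlink(a): bitmap=F.............. | b=[0]
append(b, 2): bitmap=FFF............ | b=[0, 1, 2]
unlink(b): bitmap=............... | 
create(a): bitmap=F.............. | a=[0]
create(b): bitmap=FF............. | a=[0] b=[1]
unlink(a): bitmap=.F............. | b=[1]
create(a): bitmap=FF............. | a=[0] b=[1]
append(a, 2): bitmap=FFFF........... | a=[0, 2, 3] b=[1]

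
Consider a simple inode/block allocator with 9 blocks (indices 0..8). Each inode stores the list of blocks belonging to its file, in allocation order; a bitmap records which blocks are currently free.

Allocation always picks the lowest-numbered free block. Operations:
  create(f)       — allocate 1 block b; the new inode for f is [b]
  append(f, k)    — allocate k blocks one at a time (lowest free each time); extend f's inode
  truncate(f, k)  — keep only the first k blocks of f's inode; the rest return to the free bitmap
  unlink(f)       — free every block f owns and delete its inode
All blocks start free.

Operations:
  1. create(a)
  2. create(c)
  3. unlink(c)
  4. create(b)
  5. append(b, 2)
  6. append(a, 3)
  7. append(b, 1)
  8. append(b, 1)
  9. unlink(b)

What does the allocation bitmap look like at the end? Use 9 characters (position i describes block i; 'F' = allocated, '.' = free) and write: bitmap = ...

bitmap = F...FFF..

create(a): bitmap=F........ | a=[0]
create(c): bitmap=FF....... | a=[0] c=[1]
unlink(c): bitmap=F........ | a=[0]
create(b): bitmap=FF....... | a=[0] b=[1]
append(b, 2): bitmap=FFFF..... | a=[0] b=[1, 2, 3]
append(a, 3): bitmap=FFFFFFF.. | a=[0, 4, 5, 6] b=[1, 2, 3]
append(b, 1): bitmap=FFFFFFFF. | a=[0, 4, 5, 6] b=[1, 2, 3, 7]
append(b, 1): bitmap=FFFFFFFFF | a=[0, 4, 5, 6] b=[1, 2, 3, 7, 8]
unlink(b): bitmap=F...FFF.. | a=[0, 4, 5, 6]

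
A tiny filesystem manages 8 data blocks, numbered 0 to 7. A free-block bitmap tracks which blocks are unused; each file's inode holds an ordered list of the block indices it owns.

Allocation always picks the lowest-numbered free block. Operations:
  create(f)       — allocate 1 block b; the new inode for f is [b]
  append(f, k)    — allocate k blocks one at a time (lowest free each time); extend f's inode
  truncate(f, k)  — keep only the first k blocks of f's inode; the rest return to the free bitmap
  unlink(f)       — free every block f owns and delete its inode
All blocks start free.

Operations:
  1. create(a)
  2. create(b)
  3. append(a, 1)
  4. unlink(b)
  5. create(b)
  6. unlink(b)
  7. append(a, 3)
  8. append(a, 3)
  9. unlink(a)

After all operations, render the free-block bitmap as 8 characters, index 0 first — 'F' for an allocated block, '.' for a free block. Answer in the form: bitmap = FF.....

bitmap = ........

  1. create(a)  ⇒  F.......  {a→[0]}
  2. create(b)  ⇒  FF......  {a→[0]; b→[1]}
  3. append(a, 1)  ⇒  FFF.....  {a→[0, 2]; b→[1]}
  4. unlink(b)  ⇒  F.F.....  {a→[0, 2]}
  5. create(b)  ⇒  FFF.....  {a→[0, 2]; b→[1]}
  6. unlink(b)  ⇒  F.F.....  {a→[0, 2]}
  7. append(a, 3)  ⇒  FFFFF...  {a→[0, 2, 1, 3, 4]}
  8. append(a, 3)  ⇒  FFFFFFFF  {a→[0, 2, 1, 3, 4, 5, 6, 7]}
  9. unlink(a)  ⇒  ........  {}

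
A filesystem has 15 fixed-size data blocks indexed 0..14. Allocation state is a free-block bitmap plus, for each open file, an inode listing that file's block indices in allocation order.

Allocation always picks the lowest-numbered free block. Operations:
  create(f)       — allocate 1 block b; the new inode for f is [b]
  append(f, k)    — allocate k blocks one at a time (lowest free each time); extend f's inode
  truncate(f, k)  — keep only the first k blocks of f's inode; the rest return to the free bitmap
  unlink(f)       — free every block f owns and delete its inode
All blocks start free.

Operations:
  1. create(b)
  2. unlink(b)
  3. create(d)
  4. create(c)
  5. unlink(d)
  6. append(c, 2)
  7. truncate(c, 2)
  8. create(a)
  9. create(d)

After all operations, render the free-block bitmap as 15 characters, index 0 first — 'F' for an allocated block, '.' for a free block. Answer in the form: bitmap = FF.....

bitmap = FFFF...........

create(b): bitmap=F.............. | b=[0]
unlink(b): bitmap=............... | 
create(d): bitmap=F.............. | d=[0]
create(c): bitmap=FF............. | c=[1] d=[0]
unlink(d): bitmap=.F............. | c=[1]
append(c, 2): bitmap=FFF............ | c=[1, 0, 2]
truncate(c, 2): bitmap=FF............. | c=[1, 0]
create(a): bitmap=FFF............ | a=[2] c=[1, 0]
create(d): bitmap=FFFF........... | a=[2] c=[1, 0] d=[3]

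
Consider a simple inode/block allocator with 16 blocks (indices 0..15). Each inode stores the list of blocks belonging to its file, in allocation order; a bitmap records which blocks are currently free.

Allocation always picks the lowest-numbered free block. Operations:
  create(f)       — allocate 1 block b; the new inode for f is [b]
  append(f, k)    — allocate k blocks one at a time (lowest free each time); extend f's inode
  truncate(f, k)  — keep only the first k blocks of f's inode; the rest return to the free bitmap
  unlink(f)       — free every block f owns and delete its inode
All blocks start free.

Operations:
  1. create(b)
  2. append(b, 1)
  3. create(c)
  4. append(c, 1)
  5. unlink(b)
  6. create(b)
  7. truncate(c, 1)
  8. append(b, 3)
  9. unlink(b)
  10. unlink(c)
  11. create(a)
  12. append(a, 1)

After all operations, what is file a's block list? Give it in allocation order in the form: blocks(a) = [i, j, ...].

after create(b) → b:[0]  free=[F...............]
after append(b, 1) → b:[0, 1]  free=[FF..............]
after create(c) → b:[0, 1], c:[2]  free=[FFF.............]
after append(c, 1) → b:[0, 1], c:[2, 3]  free=[FFFF............]
after unlink(b) → c:[2, 3]  free=[..FF............]
after create(b) → b:[0], c:[2, 3]  free=[F.FF............]
after truncate(c, 1) → b:[0], c:[2]  free=[F.F.............]
after append(b, 3) → b:[0, 1, 3, 4], c:[2]  free=[FFFFF...........]
after unlink(b) → c:[2]  free=[..F.............]
after unlink(c) →   free=[................]
after create(a) → a:[0]  free=[F...............]
after append(a, 1) → a:[0, 1]  free=[FF..............]

blocks(a) = [0, 1]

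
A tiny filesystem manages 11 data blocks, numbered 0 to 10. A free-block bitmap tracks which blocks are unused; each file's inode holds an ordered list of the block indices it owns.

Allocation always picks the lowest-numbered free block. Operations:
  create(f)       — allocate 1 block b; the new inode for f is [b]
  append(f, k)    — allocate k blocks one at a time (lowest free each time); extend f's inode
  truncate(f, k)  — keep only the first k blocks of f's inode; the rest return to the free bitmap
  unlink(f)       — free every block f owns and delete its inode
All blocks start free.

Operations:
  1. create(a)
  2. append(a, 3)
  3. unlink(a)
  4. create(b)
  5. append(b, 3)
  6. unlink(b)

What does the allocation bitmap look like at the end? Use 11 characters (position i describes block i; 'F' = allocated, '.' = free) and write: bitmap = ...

  1. create(a)  ⇒  F..........  {a→[0]}
  2. append(a, 3)  ⇒  FFFF.......  {a→[0, 1, 2, 3]}
  3. unlink(a)  ⇒  ...........  {}
  4. create(b)  ⇒  F..........  {b→[0]}
  5. append(b, 3)  ⇒  FFFF.......  {b→[0, 1, 2, 3]}
  6. unlink(b)  ⇒  ...........  {}

bitmap = ...........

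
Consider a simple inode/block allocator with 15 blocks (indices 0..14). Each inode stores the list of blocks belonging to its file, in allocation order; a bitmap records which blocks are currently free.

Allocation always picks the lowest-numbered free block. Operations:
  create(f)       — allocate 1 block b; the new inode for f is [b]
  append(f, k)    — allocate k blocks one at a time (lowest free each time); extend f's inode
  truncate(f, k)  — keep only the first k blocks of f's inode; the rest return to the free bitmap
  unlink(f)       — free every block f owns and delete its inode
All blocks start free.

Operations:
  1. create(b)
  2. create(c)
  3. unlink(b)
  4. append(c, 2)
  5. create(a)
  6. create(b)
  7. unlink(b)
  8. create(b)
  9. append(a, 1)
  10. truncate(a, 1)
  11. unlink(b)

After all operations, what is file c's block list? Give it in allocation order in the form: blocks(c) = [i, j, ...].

blocks(c) = [1, 0, 2]

create(b): bitmap=F.............. | b=[0]
create(c): bitmap=FF............. | b=[0] c=[1]
unlink(b): bitmap=.F............. | c=[1]
append(c, 2): bitmap=FFF............ | c=[1, 0, 2]
create(a): bitmap=FFFF........... | a=[3] c=[1, 0, 2]
create(b): bitmap=FFFFF.......... | a=[3] b=[4] c=[1, 0, 2]
unlink(b): bitmap=FFFF........... | a=[3] c=[1, 0, 2]
create(b): bitmap=FFFFF.......... | a=[3] b=[4] c=[1, 0, 2]
append(a, 1): bitmap=FFFFFF......... | a=[3, 5] b=[4] c=[1, 0, 2]
truncate(a, 1): bitmap=FFFFF.......... | a=[3] b=[4] c=[1, 0, 2]
unlink(b): bitmap=FFFF........... | a=[3] c=[1, 0, 2]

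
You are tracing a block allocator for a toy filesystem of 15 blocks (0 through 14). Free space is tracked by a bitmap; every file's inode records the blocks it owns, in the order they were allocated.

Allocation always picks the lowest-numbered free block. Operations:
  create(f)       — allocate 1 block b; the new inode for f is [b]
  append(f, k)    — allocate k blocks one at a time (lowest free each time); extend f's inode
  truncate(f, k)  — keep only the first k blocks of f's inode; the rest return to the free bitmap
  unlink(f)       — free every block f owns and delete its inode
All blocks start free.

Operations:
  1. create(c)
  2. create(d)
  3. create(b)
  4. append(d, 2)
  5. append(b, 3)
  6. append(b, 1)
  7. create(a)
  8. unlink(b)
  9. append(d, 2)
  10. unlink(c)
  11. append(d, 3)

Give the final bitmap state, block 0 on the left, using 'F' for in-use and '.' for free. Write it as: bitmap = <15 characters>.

create(c): bitmap=F.............. | c=[0]
create(d): bitmap=FF............. | c=[0] d=[1]
create(b): bitmap=FFF............ | b=[2] c=[0] d=[1]
append(d, 2): bitmap=FFFFF.......... | b=[2] c=[0] d=[1, 3, 4]
append(b, 3): bitmap=FFFFFFFF....... | b=[2, 5, 6, 7] c=[0] d=[1, 3, 4]
append(b, 1): bitmap=FFFFFFFFF...... | b=[2, 5, 6, 7, 8] c=[0] d=[1, 3, 4]
create(a): bitmap=FFFFFFFFFF..... | a=[9] b=[2, 5, 6, 7, 8] c=[0] d=[1, 3, 4]
unlink(b): bitmap=FF.FF....F..... | a=[9] c=[0] d=[1, 3, 4]
append(d, 2): bitmap=FFFFFF...F..... | a=[9] c=[0] d=[1, 3, 4, 2, 5]
unlink(c): bitmap=.FFFFF...F..... | a=[9] d=[1, 3, 4, 2, 5]
append(d, 3): bitmap=FFFFFFFF.F..... | a=[9] d=[1, 3, 4, 2, 5, 0, 6, 7]

bitmap = FFFFFFFF.F.....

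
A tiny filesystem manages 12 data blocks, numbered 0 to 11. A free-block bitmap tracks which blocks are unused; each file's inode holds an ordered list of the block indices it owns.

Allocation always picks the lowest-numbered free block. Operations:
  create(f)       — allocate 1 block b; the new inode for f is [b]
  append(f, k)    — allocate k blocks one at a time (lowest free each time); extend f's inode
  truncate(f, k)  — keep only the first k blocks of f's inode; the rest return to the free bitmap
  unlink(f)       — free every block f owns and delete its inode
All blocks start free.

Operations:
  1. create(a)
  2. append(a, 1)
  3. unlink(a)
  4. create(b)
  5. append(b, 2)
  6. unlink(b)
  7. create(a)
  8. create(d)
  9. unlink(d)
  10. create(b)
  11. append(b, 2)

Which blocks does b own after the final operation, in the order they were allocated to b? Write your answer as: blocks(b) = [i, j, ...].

after create(a) → a:[0]  free=[F...........]
after append(a, 1) → a:[0, 1]  free=[FF..........]
after unlink(a) →   free=[............]
after create(b) → b:[0]  free=[F...........]
after append(b, 2) → b:[0, 1, 2]  free=[FFF.........]
after unlink(b) →   free=[............]
after create(a) → a:[0]  free=[F...........]
after create(d) → a:[0], d:[1]  free=[FF..........]
after unlink(d) → a:[0]  free=[F...........]
after create(b) → a:[0], b:[1]  free=[FF..........]
after append(b, 2) → a:[0], b:[1, 2, 3]  free=[FFFF........]

blocks(b) = [1, 2, 3]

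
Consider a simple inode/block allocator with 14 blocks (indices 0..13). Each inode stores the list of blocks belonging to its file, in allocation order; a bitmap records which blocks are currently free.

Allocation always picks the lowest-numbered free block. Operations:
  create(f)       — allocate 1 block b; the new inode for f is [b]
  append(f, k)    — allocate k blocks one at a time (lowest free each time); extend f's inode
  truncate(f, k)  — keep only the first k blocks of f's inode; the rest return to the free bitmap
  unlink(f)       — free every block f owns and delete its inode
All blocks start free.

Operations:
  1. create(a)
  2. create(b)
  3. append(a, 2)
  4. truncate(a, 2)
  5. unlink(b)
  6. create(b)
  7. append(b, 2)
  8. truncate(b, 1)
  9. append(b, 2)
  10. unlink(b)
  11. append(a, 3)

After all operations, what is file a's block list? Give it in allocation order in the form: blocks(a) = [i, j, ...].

[1] create(a) — a=0 (map F.............)
[2] create(b) — a=0 b=1 (map FF............)
[3] append(a, 2) — a=0,2,3 b=1 (map FFFF..........)
[4] truncate(a, 2) — a=0,2 b=1 (map FFF...........)
[5] unlink(b) — a=0,2 (map F.F...........)
[6] create(b) — a=0,2 b=1 (map FFF...........)
[7] append(b, 2) — a=0,2 b=1,3,4 (map FFFFF.........)
[8] truncate(b, 1) — a=0,2 b=1 (map FFF...........)
[9] append(b, 2) — a=0,2 b=1,3,4 (map FFFFF.........)
[10] unlink(b) — a=0,2 (map F.F...........)
[11] append(a, 3) — a=0,2,1,3,4 (map FFFFF.........)

blocks(a) = [0, 2, 1, 3, 4]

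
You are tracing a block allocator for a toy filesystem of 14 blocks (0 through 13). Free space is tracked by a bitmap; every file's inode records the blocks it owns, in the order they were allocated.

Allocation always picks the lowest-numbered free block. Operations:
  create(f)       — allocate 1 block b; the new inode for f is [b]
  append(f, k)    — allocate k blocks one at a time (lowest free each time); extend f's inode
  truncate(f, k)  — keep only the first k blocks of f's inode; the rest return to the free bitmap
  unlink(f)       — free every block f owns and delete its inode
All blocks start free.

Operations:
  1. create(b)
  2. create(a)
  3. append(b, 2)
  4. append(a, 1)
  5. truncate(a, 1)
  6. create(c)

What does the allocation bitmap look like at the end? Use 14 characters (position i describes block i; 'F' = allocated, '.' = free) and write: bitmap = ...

bitmap = FFFFF.........

[1] create(b) — b=0 (map F.............)
[2] create(a) — a=1 b=0 (map FF............)
[3] append(b, 2) — a=1 b=0,2,3 (map FFFF..........)
[4] append(a, 1) — a=1,4 b=0,2,3 (map FFFFF.........)
[5] truncate(a, 1) — a=1 b=0,2,3 (map FFFF..........)
[6] create(c) — a=1 b=0,2,3 c=4 (map FFFFF.........)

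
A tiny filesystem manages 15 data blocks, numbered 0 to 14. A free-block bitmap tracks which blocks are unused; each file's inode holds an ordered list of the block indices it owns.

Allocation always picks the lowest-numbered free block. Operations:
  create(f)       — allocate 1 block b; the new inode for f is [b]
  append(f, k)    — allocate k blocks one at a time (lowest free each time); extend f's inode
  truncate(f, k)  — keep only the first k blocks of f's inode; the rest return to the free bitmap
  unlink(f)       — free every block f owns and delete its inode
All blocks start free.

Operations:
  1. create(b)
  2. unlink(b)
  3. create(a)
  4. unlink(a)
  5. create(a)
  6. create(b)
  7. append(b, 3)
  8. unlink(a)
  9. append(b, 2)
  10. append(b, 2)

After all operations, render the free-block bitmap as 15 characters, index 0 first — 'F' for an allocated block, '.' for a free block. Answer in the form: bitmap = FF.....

bitmap = FFFFFFFF.......

[1] create(b) — b=0 (map F..............)
[2] unlink(b) —  (map ...............)
[3] create(a) — a=0 (map F..............)
[4] unlink(a) —  (map ...............)
[5] create(a) — a=0 (map F..............)
[6] create(b) — a=0 b=1 (map FF.............)
[7] append(b, 3) — a=0 b=1,2,3,4 (map FFFFF..........)
[8] unlink(a) — b=1,2,3,4 (map .FFFF..........)
[9] append(b, 2) — b=1,2,3,4,0,5 (map FFFFFF.........)
[10] append(b, 2) — b=1,2,3,4,0,5,6,7 (map FFFFFFFF.......)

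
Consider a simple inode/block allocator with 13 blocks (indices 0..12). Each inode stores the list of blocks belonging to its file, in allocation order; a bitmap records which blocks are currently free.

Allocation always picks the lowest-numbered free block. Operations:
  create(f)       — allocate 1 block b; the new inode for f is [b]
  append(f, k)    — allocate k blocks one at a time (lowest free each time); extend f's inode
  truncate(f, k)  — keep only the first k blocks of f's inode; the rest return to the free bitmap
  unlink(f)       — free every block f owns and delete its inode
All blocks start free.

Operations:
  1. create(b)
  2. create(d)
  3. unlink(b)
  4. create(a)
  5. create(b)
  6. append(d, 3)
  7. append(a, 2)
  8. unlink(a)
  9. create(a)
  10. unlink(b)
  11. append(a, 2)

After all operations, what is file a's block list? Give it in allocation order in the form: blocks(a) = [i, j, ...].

  1. create(b)  ⇒  F............  {b→[0]}
  2. create(d)  ⇒  FF...........  {b→[0]; d→[1]}
  3. unlink(b)  ⇒  .F...........  {d→[1]}
  4. create(a)  ⇒  FF...........  {a→[0]; d→[1]}
  5. create(b)  ⇒  FFF..........  {a→[0]; b→[2]; d→[1]}
  6. append(d, 3)  ⇒  FFFFFF.......  {a→[0]; b→[2]; d→[1, 3, 4, 5]}
  7. append(a, 2)  ⇒  FFFFFFFF.....  {a→[0, 6, 7]; b→[2]; d→[1, 3, 4, 5]}
  8. unlink(a)  ⇒  .FFFFF.......  {b→[2]; d→[1, 3, 4, 5]}
  9. create(a)  ⇒  FFFFFF.......  {a→[0]; b→[2]; d→[1, 3, 4, 5]}
  10. unlink(b)  ⇒  FF.FFF.......  {a→[0]; d→[1, 3, 4, 5]}
  11. append(a, 2)  ⇒  FFFFFFF......  {a→[0, 2, 6]; d→[1, 3, 4, 5]}

blocks(a) = [0, 2, 6]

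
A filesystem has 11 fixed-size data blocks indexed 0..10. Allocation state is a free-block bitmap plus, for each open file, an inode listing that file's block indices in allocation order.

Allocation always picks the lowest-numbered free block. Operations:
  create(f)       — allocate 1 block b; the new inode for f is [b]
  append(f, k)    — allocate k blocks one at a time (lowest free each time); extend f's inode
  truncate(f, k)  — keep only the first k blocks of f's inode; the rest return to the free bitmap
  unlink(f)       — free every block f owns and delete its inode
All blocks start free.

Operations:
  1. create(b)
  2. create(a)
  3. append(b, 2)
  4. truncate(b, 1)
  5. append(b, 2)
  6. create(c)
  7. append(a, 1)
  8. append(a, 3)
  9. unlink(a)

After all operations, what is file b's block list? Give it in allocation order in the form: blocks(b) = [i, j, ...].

blocks(b) = [0, 2, 3]

after create(b) → b:[0]  free=[F..........]
after create(a) → a:[1], b:[0]  free=[FF.........]
after append(b, 2) → a:[1], b:[0, 2, 3]  free=[FFFF.......]
after truncate(b, 1) → a:[1], b:[0]  free=[FF.........]
after append(b, 2) → a:[1], b:[0, 2, 3]  free=[FFFF.......]
after create(c) → a:[1], b:[0, 2, 3], c:[4]  free=[FFFFF......]
after append(a, 1) → a:[1, 5], b:[0, 2, 3], c:[4]  free=[FFFFFF.....]
after append(a, 3) → a:[1, 5, 6, 7, 8], b:[0, 2, 3], c:[4]  free=[FFFFFFFFF..]
after unlink(a) → b:[0, 2, 3], c:[4]  free=[F.FFF......]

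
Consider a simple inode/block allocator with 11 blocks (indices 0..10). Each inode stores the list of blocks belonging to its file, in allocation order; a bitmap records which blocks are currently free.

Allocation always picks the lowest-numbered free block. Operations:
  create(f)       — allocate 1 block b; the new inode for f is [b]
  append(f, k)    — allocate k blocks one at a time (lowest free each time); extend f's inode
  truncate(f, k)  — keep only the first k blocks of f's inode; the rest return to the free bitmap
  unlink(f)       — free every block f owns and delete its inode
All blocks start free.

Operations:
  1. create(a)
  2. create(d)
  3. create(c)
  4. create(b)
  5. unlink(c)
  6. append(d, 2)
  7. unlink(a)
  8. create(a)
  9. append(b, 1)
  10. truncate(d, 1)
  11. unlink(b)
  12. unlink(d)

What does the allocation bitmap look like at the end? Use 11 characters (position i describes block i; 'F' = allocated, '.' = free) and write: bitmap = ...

bitmap = F..........

after create(a) → a:[0]  free=[F..........]
after create(d) → a:[0], d:[1]  free=[FF.........]
after create(c) → a:[0], c:[2], d:[1]  free=[FFF........]
after create(b) → a:[0], b:[3], c:[2], d:[1]  free=[FFFF.......]
after unlink(c) → a:[0], b:[3], d:[1]  free=[FF.F.......]
after append(d, 2) → a:[0], b:[3], d:[1, 2, 4]  free=[FFFFF......]
after unlink(a) → b:[3], d:[1, 2, 4]  free=[.FFFF......]
after create(a) → a:[0], b:[3], d:[1, 2, 4]  free=[FFFFF......]
after append(b, 1) → a:[0], b:[3, 5], d:[1, 2, 4]  free=[FFFFFF.....]
after truncate(d, 1) → a:[0], b:[3, 5], d:[1]  free=[FF.F.F.....]
after unlink(b) → a:[0], d:[1]  free=[FF.........]
after unlink(d) → a:[0]  free=[F..........]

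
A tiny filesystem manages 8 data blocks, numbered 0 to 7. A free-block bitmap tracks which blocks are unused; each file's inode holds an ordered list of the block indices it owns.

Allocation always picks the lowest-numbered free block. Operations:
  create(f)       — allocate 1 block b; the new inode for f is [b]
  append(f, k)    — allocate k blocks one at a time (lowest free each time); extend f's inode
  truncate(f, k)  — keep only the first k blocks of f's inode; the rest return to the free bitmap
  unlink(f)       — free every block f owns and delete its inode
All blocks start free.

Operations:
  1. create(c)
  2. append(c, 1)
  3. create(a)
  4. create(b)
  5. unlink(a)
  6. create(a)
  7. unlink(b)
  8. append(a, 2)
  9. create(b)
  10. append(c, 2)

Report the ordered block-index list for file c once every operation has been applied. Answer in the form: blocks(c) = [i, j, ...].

blocks(c) = [0, 1, 6, 7]

[1] create(c) — c=0 (map F.......)
[2] append(c, 1) — c=0,1 (map FF......)
[3] create(a) — a=2 c=0,1 (map FFF.....)
[4] create(b) — a=2 b=3 c=0,1 (map FFFF....)
[5] unlink(a) — b=3 c=0,1 (map FF.F....)
[6] create(a) — a=2 b=3 c=0,1 (map FFFF....)
[7] unlink(b) — a=2 c=0,1 (map FFF.....)
[8] append(a, 2) — a=2,3,4 c=0,1 (map FFFFF...)
[9] create(b) — a=2,3,4 b=5 c=0,1 (map FFFFFF..)
[10] append(c, 2) — a=2,3,4 b=5 c=0,1,6,7 (map FFFFFFFF)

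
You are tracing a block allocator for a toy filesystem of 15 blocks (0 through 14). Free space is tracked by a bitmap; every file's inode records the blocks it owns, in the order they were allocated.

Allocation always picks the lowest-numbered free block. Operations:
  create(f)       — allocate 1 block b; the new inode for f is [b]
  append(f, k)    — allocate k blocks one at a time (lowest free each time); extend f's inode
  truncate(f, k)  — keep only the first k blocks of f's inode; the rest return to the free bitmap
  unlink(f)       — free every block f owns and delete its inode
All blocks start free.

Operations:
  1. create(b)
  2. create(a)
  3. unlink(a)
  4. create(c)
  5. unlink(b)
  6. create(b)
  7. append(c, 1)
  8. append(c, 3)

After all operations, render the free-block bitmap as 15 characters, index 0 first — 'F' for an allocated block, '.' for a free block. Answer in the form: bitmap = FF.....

bitmap = FFFFFF.........

after create(b) → b:[0]  free=[F..............]
after create(a) → a:[1], b:[0]  free=[FF.............]
after unlink(a) → b:[0]  free=[F..............]
after create(c) → b:[0], c:[1]  free=[FF.............]
after unlink(b) → c:[1]  free=[.F.............]
after create(b) → b:[0], c:[1]  free=[FF.............]
after append(c, 1) → b:[0], c:[1, 2]  free=[FFF............]
after append(c, 3) → b:[0], c:[1, 2, 3, 4, 5]  free=[FFFFFF.........]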